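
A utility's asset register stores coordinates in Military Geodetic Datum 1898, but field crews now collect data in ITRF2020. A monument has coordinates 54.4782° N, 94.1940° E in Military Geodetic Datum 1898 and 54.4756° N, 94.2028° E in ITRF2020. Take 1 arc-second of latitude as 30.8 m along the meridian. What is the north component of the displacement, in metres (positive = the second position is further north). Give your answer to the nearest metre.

Δφ = 54.4756° − 54.4782° = -0.0026°; Δλ = 94.2028° − 94.1940° = +0.0088°.
1° of latitude = 3600 × 30.80 = 110880 m.
ΔN = Δφ × 110880 = -288.3 m; ΔE = Δλ × 110880 × cos(54.4782°) = +0.0088 × 110880 × 0.581013 = 566.9 m.

ΔN = -288 m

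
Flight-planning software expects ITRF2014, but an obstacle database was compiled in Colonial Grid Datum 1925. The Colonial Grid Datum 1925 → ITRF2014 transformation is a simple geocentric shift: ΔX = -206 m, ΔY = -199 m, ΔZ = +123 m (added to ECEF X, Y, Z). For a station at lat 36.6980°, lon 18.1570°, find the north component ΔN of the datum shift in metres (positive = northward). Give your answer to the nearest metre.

At φ = 36.6980°, λ = 18.1570°: sin φ = 0.597597, cos φ = 0.801797, sin λ = 0.311622, cos λ = 0.950206.
ΔN = −sin φ cos λ·ΔX − sin φ sin λ·ΔY + cos φ·ΔZ = −(0.597597)(0.950206)(-206) − (0.597597)(0.311622)(-199) + (0.801797)(123) = 252.65 m.

ΔN = 253 m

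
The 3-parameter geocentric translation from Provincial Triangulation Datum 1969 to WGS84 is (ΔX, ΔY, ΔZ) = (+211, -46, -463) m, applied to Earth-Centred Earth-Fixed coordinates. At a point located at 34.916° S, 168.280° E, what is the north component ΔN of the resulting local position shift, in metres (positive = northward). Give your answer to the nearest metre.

ΔN = -503 m

The local north axis is (−sin φ cos λ, −sin φ sin λ, cos φ), giving ΔN = -118.253 − 5.348 − 379.656 = -503.26 m.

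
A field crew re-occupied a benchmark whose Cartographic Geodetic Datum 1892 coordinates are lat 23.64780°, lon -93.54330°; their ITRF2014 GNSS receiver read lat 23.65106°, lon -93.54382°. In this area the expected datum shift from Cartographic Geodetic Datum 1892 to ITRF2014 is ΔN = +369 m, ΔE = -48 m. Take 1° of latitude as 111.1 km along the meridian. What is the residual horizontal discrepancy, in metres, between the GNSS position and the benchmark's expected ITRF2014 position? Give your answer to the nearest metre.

8 m

Observed coordinate differences: Δφ = +0.00326°, Δλ = -0.00052°.
Converting to metres (1° lat = 111100 m, cos φ = 0.916028): observed ΔN = 362.2 m, observed ΔE = -52.9 m.
Subtracting the expected shift leaves a residual of 362.2 − (369) = -6.8 m north and -52.9 − (-48) = -4.9 m east.
Residual distance = √((-6.8)² + (-4.9)²) = 8.4 m.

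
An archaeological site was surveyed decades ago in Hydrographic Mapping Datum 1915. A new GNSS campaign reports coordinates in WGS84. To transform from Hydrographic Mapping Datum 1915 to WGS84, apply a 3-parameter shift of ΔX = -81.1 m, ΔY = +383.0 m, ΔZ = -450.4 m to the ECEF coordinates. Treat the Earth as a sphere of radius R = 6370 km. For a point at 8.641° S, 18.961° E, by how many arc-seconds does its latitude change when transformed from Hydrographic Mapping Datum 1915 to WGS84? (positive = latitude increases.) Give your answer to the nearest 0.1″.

sin φ = -0.150243, cos φ = 0.988649, sin λ = 0.324924, cos λ = 0.945740.
North component: ΔN = −sin φ cos λ·ΔX − sin φ sin λ·ΔY + cos φ·ΔZ = −(-0.150243)(0.945740)(-81.1) − (-0.150243)(0.324924)(383.0) + (0.988649)(-450.4) = -438.11 m.
1° of latitude spans πR/180 = 111177 m, so Δφ = -438.11 / 111177 × 3600 = -14.186″.

Δφ = -14.2″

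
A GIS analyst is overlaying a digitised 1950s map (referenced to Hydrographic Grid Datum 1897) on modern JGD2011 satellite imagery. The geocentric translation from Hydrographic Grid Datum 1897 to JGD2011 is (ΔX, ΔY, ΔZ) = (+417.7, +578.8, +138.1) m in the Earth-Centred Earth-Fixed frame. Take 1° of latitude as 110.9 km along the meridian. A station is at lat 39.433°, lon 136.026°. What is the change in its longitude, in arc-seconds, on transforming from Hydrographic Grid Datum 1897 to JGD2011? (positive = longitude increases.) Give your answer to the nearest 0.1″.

Δλ = -29.7″

sin φ = 0.635175, cos φ = 0.772368, sin λ = 0.694332, cos λ = -0.719655.
East component: ΔE = −sin λ·ΔX + cos λ·ΔY = −(0.694332)(417.7) + (-0.719655)(578.8) = -706.56 m.
1° of latitude spans 110900 m; at latitude φ, 1° of longitude spans that × cos φ = 85655.6 m, so Δλ = -706.56 / 85655.6 × 3600 = -29.696″.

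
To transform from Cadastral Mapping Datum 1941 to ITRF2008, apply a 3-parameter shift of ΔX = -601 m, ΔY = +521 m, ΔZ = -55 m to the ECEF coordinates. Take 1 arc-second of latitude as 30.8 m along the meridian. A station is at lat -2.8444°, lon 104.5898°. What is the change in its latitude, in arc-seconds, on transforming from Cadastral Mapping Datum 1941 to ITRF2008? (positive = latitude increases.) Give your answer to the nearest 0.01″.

Δφ = -0.73″

sin φ = -0.049624, cos φ = 0.998768, sin λ = 0.967754, cos λ = -0.251897.
North component: ΔN = −sin φ cos λ·ΔX − sin φ sin λ·ΔY + cos φ·ΔZ = −(-0.049624)(-0.251897)(-601) − (-0.049624)(0.967754)(521) + (0.998768)(-55) = -22.40 m.
1° of latitude spans 3600 × 30.80 = 110880 m, so Δφ = -22.40 / 110880 × 3600 = -0.727″.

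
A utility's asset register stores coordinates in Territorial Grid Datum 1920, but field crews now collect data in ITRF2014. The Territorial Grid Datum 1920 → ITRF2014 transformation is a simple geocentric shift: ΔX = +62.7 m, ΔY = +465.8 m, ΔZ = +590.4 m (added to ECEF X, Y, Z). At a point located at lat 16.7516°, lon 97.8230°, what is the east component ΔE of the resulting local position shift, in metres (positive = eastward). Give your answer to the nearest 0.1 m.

ΔE = -125.5 m

The local east axis at (φ, λ) is (−sin λ, cos λ, 0), so ΔE = −sin(97.8230°)·62.7 + cos(97.8230°)·465.8 = -125.52 m.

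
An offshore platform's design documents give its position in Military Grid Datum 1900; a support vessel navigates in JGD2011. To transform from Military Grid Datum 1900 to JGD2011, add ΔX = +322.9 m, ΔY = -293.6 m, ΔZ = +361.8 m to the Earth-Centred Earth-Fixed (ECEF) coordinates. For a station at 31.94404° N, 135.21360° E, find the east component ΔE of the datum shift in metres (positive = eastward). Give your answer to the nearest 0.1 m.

ΔE = -19.1 m

At φ = 31.94404°, λ = 135.21360°: sin φ = 0.529091, cos φ = 0.848565, sin λ = 0.704466, cos λ = -0.709738.
ΔE = −sin λ·ΔX + cos λ·ΔY = −(0.704466)·(322.9) + (-0.709738)·(-293.6) = -19.09 m.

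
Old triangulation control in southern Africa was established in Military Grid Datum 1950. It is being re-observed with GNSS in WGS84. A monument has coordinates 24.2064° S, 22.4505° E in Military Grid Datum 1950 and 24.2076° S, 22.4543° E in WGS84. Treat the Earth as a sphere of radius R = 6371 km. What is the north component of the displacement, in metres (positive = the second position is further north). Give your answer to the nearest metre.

Δφ = -24.2076° − -24.2064° = -0.0012°; Δλ = 22.4543° − 22.4505° = +0.0038°.
1° along a meridian = πR/180 = 111195 m.
ΔN = Δφ × 111195 = -133.4 m; ΔE = Δλ × 111195 × cos(-24.2064°) = +0.0038 × 111195 × 0.912074 = 385.4 m.

ΔN = -133 m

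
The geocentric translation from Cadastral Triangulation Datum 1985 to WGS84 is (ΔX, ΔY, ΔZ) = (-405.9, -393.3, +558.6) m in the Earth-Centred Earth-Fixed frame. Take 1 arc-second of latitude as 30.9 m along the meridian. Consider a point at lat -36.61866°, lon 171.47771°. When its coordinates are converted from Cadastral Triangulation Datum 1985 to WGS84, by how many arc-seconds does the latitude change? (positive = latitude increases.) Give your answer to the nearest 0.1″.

Δφ = 21.1″

sin φ = -0.596486, cos φ = 0.802623, sin λ = 0.148194, cos λ = -0.988958.
North component: ΔN = −sin φ cos λ·ΔX − sin φ sin λ·ΔY + cos φ·ΔZ = −(-0.596486)(-0.988958)(-405.9) − (-0.596486)(0.148194)(-393.3) + (0.802623)(558.6) = 653.02 m.
1° of latitude spans 3600 × 30.90 = 111240 m, so Δφ = 653.02 / 111240 × 3600 = 21.133″.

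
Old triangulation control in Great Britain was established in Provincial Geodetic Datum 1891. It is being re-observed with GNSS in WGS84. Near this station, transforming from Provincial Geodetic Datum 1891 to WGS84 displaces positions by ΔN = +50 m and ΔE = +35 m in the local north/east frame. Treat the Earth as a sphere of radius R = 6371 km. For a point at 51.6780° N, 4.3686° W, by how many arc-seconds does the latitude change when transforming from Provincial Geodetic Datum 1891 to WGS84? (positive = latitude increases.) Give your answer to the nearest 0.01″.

On a sphere of radius R, 1 rad of latitude = R, so Δφ = ΔN / R = 50.0 / 6371000 = 7.8481e-06 rad = 1.619″.

Δφ = 1.62″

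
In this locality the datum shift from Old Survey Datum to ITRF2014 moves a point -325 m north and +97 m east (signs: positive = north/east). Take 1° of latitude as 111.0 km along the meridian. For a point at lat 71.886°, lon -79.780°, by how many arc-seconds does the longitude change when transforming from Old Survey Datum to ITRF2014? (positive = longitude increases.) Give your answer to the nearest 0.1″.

Δλ = 10.1″

At latitude 71.886°, cos φ = 0.310909.
1° of longitude at this latitude = 111.0 × cos φ = 34.51 km, so Δλ = 97.0 / 34510.9 = 0.0028107° = 10.119″.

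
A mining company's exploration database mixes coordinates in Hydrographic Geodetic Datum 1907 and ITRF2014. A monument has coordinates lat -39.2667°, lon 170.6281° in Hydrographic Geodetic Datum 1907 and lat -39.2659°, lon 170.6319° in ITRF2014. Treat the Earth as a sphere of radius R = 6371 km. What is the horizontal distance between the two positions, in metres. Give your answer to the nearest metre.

Δφ = -39.2659° − -39.2667° = +0.0008°; Δλ = 170.6319° − 170.6281° = +0.0038°.
1° along a meridian = πR/180 = 111195 m.
ΔN = Δφ × 111195 = 89.0 m; ΔE = Δλ × 111195 × cos(-39.2667°) = +0.0038 × 111195 × 0.774208 = 327.1 m.
Distance = √(ΔE² + ΔN²) = √(327.1² + 89.0²) = 339.0 m.

339 m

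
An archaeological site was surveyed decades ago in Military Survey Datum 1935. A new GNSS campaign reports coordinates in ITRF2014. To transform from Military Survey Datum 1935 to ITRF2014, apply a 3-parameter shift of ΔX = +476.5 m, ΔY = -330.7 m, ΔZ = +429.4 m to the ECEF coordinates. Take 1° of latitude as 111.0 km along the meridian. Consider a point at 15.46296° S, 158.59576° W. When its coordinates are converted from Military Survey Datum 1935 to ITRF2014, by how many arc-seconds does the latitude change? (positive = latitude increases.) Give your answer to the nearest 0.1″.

sin φ = -0.266615, cos φ = 0.963803, sin λ = -0.364946, cos λ = -0.931029.
North component: ΔN = −sin φ cos λ·ΔX − sin φ sin λ·ΔY + cos φ·ΔZ = −(-0.266615)(-0.931029)(476.5) − (-0.266615)(-0.364946)(-330.7) + (0.963803)(429.4) = 327.75 m.
1° of latitude spans 111000 m, so Δφ = 327.75 / 111000 × 3600 = 10.630″.

Δφ = 10.6″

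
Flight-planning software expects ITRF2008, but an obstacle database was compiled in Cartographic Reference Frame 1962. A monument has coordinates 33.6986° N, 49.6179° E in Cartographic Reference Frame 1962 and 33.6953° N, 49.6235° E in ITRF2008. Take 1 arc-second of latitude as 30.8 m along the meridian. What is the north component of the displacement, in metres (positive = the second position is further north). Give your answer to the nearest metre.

ΔN = -366 m

Δφ = 33.6953° − 33.6986° = -0.0033°; Δλ = 49.6235° − 49.6179° = +0.0056°.
1° of latitude = 3600 × 30.80 = 110880 m.
ΔN = Δφ × 110880 = -365.9 m; ΔE = Δλ × 110880 × cos(33.6986°) = +0.0056 × 110880 × 0.831968 = 516.6 m.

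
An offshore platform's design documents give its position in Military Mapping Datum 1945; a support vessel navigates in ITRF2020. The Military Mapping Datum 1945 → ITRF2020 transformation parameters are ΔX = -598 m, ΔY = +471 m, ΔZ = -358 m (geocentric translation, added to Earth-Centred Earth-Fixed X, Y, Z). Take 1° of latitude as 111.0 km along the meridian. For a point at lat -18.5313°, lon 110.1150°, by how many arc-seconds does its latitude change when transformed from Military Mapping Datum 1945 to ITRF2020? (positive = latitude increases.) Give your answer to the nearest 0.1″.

Δφ = -4.3″

sin φ = -0.317823, cos φ = 0.948150, sin λ = 0.939004, cos λ = -0.343906.
North component: ΔN = −sin φ cos λ·ΔX − sin φ sin λ·ΔY + cos φ·ΔZ = −(-0.317823)(-0.343906)(-598) − (-0.317823)(0.939004)(471) + (0.948150)(-358) = -133.51 m.
1° of latitude spans 111000 m, so Δφ = -133.51 / 111000 × 3600 = -4.330″.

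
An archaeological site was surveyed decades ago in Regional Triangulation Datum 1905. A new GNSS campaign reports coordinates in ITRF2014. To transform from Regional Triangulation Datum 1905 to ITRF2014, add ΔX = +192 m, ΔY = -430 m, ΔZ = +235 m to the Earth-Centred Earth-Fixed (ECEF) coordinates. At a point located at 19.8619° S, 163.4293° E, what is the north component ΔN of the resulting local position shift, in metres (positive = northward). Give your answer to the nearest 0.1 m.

ΔN = 116.8 m

The local north axis is (−sin φ cos λ, −sin φ sin λ, cos φ), giving ΔN = -62.524 − 41.666 + 221.021 = 116.83 m.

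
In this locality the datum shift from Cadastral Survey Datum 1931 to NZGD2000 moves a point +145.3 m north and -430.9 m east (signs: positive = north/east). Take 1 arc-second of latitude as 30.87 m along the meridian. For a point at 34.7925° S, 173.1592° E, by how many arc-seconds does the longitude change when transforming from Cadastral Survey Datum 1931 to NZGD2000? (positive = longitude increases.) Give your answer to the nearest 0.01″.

Δλ = -17.00″

At latitude -34.7925°, cos φ = 0.821224.
1″ of longitude at this latitude = 30.87 × cos φ = 25.3512 m, so Δλ = -430.9 / 25.3512 = -16.997″.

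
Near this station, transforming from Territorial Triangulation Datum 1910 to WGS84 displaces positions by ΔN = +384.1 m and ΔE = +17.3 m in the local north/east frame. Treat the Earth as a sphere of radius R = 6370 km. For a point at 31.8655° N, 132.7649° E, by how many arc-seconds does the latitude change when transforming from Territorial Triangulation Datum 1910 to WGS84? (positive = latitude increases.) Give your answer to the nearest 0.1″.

Δφ = 12.4″

On a sphere of radius R, 1 rad of latitude = R, so Δφ = ΔN / R = 384.1 / 6370000 = 6.0298e-05 rad = 12.437″.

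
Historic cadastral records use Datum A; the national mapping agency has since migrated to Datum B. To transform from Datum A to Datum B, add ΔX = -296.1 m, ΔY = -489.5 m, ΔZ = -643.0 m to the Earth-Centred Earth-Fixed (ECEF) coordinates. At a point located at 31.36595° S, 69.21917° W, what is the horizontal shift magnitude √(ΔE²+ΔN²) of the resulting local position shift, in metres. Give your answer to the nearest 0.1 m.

The local east axis at (φ, λ) is (−sin λ, cos λ, 0), so ΔE = −sin(-69.21917°)·(-296.1) + cos(-69.21917°)·(-489.5) = -450.51 m.
The local north axis is (−sin φ cos λ, −sin φ sin λ, cos φ), giving ΔN = -54.681 + 238.211 − 549.032 = -365.50 m.
Horizontal magnitude = √(ΔE² + ΔN²) = √((-450.51)² + (-365.50)²) = 580.13 m.

580.1 m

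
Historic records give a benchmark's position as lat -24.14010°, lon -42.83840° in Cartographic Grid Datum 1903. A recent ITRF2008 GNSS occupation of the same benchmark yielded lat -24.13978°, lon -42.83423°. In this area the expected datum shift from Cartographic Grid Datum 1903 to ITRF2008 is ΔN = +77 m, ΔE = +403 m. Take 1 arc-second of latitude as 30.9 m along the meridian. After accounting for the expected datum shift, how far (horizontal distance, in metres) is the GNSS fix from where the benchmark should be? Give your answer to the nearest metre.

46 m

Observed coordinate differences: Δφ = +0.00032°, Δλ = +0.00417°.
Converting to metres (1° lat = 111240 m, cos φ = 0.912548): observed ΔN = 35.6 m, observed ΔE = 423.3 m.
Subtracting the expected shift leaves a residual of 35.6 − (77) = -41.4 m north and 423.3 − (403) = 20.3 m east.
Residual distance = √((-41.4)² + 20.3²) = 46.1 m.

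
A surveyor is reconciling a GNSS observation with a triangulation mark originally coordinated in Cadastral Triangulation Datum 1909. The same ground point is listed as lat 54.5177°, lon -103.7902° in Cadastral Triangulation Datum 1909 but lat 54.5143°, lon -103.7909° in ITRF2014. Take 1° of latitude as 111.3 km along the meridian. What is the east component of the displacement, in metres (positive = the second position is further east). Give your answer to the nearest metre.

Δφ = 54.5143° − 54.5177° = -0.0034°; Δλ = -103.7909° − -103.7902° = -0.0007°.
ΔN = Δφ × 111300 = -378.4 m; ΔE = Δλ × 111300 × cos(54.5177°) = -0.0007 × 111300 × 0.580451 = -45.2 m.

ΔE = -45 m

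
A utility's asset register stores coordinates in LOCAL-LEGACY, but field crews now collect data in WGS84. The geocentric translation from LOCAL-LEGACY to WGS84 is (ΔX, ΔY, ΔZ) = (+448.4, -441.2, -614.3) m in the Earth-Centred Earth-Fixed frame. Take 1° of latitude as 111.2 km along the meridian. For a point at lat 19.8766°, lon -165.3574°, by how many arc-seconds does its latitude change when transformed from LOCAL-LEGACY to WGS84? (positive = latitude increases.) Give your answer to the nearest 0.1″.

Δφ = -15.2″

sin φ = 0.339996, cos φ = 0.940427, sin λ = -0.252789, cos λ = -0.967521.
North component: ΔN = −sin φ cos λ·ΔX − sin φ sin λ·ΔY + cos φ·ΔZ = −(0.339996)(-0.967521)(448.4) − (0.339996)(-0.252789)(-441.2) + (0.940427)(-614.3) = -468.12 m.
1° of latitude spans 111200 m, so Δφ = -468.12 / 111200 × 3600 = -15.155″.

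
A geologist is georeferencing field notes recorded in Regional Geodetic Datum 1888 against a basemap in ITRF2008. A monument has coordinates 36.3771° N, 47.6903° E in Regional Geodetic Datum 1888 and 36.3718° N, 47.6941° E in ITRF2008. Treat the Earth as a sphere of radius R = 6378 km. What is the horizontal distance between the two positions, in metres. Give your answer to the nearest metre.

681 m

Δφ = 36.3718° − 36.3771° = -0.0053°; Δλ = 47.6941° − 47.6903° = +0.0038°.
1° along a meridian = πR/180 = 111317 m.
ΔN = Δφ × 111317 = -590.0 m; ΔE = Δλ × 111317 × cos(36.3771°) = +0.0038 × 111317 × 0.805131 = 340.6 m.
Distance = √(ΔE² + ΔN²) = √(340.6² + (-590.0)²) = 681.2 m.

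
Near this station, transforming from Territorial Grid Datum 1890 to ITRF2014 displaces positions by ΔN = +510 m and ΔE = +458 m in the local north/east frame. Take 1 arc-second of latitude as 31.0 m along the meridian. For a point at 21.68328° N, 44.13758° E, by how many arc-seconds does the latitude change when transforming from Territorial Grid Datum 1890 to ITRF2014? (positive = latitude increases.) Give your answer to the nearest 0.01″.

1″ of latitude = 31.00 m, so Δφ = 510.0 / 31.00 = 16.452″.

Δφ = 16.45″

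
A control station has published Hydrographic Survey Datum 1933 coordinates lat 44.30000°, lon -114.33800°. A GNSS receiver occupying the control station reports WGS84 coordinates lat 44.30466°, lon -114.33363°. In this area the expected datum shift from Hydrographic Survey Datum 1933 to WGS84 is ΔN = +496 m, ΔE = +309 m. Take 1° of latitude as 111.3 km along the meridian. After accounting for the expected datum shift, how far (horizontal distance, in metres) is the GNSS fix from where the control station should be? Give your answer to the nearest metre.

Observed coordinate differences: Δφ = +0.00466°, Δλ = +0.00437°.
Converting to metres (1° lat = 111300 m, cos φ = 0.715693): observed ΔN = 518.7 m, observed ΔE = 348.1 m.
Subtracting the expected shift leaves a residual of 518.7 − (496) = 22.7 m north and 348.1 − (309) = 39.1 m east.
Residual distance = √(22.7² + 39.1²) = 45.2 m.

45 m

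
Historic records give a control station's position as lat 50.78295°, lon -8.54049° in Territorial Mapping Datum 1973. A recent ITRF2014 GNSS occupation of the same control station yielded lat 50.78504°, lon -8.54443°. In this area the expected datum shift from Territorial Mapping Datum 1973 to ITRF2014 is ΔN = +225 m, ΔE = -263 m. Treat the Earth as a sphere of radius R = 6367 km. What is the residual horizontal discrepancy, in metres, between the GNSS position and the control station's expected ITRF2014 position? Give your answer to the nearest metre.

16 m

Observed coordinate differences: Δφ = +0.00209°, Δλ = -0.00394°.
Converting to metres (1° lat = 111125 m, cos φ = 0.632260): observed ΔN = 232.3 m, observed ΔE = -276.8 m.
Subtracting the expected shift leaves a residual of 232.3 − (225) = 7.3 m north and -276.8 − (-263) = -13.8 m east.
Residual distance = √(7.3² + (-13.8)²) = 15.6 m.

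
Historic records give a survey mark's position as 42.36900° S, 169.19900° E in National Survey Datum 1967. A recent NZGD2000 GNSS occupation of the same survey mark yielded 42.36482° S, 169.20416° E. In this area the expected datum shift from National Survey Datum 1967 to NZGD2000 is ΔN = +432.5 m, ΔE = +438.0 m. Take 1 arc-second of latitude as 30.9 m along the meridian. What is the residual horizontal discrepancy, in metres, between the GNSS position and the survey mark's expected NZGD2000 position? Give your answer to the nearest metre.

Observed coordinate differences: Δφ = +0.00418°, Δλ = +0.00516°.
Converting to metres (1° lat = 111240 m, cos φ = 0.738820): observed ΔN = 465.0 m, observed ΔE = 424.1 m.
Subtracting the expected shift leaves a residual of 465.0 − (432.5) = 32.5 m north and 424.1 − (438.0) = -13.9 m east.
Residual distance = √(32.5² + (-13.9)²) = 35.3 m.

35 m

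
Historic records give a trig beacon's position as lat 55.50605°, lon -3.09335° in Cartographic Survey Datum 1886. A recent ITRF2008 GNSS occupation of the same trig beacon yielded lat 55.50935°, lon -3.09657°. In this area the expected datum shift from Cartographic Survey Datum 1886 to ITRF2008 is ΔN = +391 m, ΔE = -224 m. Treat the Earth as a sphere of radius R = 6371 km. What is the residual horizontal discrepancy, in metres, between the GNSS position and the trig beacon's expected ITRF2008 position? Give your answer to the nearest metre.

32 m

Observed coordinate differences: Δφ = +0.00330°, Δλ = -0.00322°.
Converting to metres (1° lat = 111195 m, cos φ = 0.566319): observed ΔN = 366.9 m, observed ΔE = -202.8 m.
Subtracting the expected shift leaves a residual of 366.9 − (391) = -24.1 m north and -202.8 − (-224) = 21.2 m east.
Residual distance = √((-24.1)² + 21.2²) = 32.1 m.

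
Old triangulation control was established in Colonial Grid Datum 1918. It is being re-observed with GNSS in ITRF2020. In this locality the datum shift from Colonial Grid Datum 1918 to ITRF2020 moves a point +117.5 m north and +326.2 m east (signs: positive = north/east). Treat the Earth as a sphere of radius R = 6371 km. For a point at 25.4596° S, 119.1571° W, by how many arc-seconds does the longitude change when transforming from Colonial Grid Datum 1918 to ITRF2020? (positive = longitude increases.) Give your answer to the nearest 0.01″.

Δλ = 11.70″

At latitude -25.4596°, cos φ = 0.902889.
One radian of longitude at latitude φ spans R cos φ, so Δλ = ΔE / (R cos φ) = 326.2 / (6371000 × 0.902889) = 5.6708e-05 rad = 11.697″.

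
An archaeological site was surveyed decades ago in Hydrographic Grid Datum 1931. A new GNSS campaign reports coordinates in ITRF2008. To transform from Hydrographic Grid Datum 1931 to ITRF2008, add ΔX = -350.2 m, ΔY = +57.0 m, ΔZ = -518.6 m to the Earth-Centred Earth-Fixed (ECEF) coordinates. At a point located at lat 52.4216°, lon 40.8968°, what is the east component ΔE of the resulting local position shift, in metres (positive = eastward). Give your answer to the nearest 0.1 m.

ΔE = 272.4 m

At φ = 52.4216°, λ = 40.8968°: sin φ = 0.792520, cos φ = 0.609846, sin λ = 0.654699, cos λ = 0.755890.
ΔE = −sin λ·ΔX + cos λ·ΔY = −(0.654699)·(-350.2) + (0.755890)·(57.0) = 272.36 m.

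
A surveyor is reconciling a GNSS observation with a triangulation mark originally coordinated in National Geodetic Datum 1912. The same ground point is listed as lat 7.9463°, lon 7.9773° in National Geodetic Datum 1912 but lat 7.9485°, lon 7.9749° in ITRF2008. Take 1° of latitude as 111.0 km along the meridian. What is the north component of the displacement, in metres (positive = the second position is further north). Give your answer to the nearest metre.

ΔN = 244 m

Δφ = 7.9485° − 7.9463° = +0.0022°; Δλ = 7.9749° − 7.9773° = -0.0024°.
ΔN = Δφ × 111000 = 244.2 m; ΔE = Δλ × 111000 × cos(7.9463°) = -0.0024 × 111000 × 0.990398 = -263.8 m.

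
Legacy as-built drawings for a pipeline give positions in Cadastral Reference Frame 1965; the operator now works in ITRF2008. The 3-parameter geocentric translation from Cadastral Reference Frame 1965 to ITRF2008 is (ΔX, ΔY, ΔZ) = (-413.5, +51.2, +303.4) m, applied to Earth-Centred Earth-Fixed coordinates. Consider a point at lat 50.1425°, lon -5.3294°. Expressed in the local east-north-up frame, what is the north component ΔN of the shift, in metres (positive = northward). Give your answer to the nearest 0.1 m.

The local north axis is (−sin φ cos λ, −sin φ sin λ, cos φ), giving ΔN = 316.047 + 3.651 + 194.443 = 514.14 m.

ΔN = 514.1 m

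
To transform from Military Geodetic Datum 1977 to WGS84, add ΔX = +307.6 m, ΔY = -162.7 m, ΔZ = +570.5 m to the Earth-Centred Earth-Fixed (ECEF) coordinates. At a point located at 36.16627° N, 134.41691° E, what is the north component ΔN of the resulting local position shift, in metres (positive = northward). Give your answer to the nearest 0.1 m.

ΔN = 656.2 m

At φ = 36.16627°, λ = 134.41691°: sin φ = 0.590131, cos φ = 0.807308, sin λ = 0.714266, cos λ = -0.699874.
ΔN = −sin φ cos λ·ΔX − sin φ sin λ·ΔY + cos φ·ΔZ = −(0.590131)(-0.699874)(307.6) − (0.590131)(0.714266)(-162.7) + (0.807308)(570.5) = 656.19 m.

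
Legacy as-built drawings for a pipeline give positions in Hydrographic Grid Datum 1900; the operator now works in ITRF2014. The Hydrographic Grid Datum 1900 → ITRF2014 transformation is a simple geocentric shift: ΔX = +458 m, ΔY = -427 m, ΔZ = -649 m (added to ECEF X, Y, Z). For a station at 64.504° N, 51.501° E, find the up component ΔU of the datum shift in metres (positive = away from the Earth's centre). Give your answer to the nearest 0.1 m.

ΔU = -606.9 m

The local up (radial) axis is (cos φ cos λ, cos φ sin λ, sin φ), giving ΔU = 122.723 − 143.846 − 585.797 = -606.92 m.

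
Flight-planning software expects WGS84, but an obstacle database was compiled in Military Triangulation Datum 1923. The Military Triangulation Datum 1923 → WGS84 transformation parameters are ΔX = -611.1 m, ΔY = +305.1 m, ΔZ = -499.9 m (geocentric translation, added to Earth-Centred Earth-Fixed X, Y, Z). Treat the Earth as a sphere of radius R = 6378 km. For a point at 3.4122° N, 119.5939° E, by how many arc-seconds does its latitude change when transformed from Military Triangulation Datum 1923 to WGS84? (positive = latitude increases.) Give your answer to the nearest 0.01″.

Δφ = -17.23″

sin φ = 0.059519, cos φ = 0.998227, sin λ = 0.869548, cos λ = -0.493849.
North component: ΔN = −sin φ cos λ·ΔX − sin φ sin λ·ΔY + cos φ·ΔZ = −(0.059519)(-0.493849)(-611.1) − (0.059519)(0.869548)(305.1) + (0.998227)(-499.9) = -532.77 m.
1° of latitude spans πR/180 = 111317 m, so Δφ = -532.77 / 111317 × 3600 = -17.230″.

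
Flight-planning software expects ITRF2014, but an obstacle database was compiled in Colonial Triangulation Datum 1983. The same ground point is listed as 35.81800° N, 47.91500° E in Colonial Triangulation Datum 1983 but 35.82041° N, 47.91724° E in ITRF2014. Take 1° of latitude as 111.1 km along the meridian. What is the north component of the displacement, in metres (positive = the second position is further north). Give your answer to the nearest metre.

Δφ = 35.82041° − 35.81800° = +0.00241°; Δλ = 47.91724° − 47.91500° = +0.00224°.
ΔN = Δφ × 111100 = 267.8 m; ΔE = Δλ × 111100 × cos(35.81800°) = +0.00224 × 111100 × 0.810880 = 201.8 m.

ΔN = 268 m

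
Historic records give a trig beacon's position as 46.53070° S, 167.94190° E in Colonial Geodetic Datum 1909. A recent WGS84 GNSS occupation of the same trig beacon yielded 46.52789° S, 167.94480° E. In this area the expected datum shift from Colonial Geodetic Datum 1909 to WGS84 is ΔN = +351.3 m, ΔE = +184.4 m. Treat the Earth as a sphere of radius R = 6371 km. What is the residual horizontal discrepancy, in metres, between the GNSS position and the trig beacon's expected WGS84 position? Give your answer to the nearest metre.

54 m

Observed coordinate differences: Δφ = +0.00281°, Δλ = +0.00290°.
Converting to metres (1° lat = 111195 m, cos φ = 0.687966): observed ΔN = 312.5 m, observed ΔE = 221.8 m.
Subtracting the expected shift leaves a residual of 312.5 − (351.3) = -38.8 m north and 221.8 − (184.4) = 37.4 m east.
Residual distance = √((-38.8)² + 37.4²) = 54.0 m.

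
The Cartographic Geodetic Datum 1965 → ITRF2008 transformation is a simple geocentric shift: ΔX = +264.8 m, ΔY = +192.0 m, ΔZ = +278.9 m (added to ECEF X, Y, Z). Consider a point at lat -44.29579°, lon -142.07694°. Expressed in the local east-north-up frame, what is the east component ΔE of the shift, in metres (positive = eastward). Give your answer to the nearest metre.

At φ = -44.29579°, λ = -142.07694°: sin φ = -0.698363, cos φ = 0.715744, sin λ = -0.614603, cos λ = -0.788837.
ΔE = −sin λ·ΔX + cos λ·ΔY = −(-0.614603)·(264.8) + (-0.788837)·(192.0) = 11.29 m.

ΔE = 11 m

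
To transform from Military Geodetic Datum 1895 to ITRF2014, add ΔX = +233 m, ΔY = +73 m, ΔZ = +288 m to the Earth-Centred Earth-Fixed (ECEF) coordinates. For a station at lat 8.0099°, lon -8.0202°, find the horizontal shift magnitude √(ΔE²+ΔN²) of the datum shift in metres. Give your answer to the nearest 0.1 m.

275.2 m

The local east axis at (φ, λ) is (−sin λ, cos λ, 0), so ΔE = −sin(-8.0202°)·233 + cos(-8.0202°)·73 = 104.79 m.
The local north axis is (−sin φ cos λ, −sin φ sin λ, cos φ), giving ΔN = -32.150 + 1.419 + 285.190 = 254.46 m.
Horizontal magnitude = √(ΔE² + ΔN²) = √(104.79² + 254.46²) = 275.19 m.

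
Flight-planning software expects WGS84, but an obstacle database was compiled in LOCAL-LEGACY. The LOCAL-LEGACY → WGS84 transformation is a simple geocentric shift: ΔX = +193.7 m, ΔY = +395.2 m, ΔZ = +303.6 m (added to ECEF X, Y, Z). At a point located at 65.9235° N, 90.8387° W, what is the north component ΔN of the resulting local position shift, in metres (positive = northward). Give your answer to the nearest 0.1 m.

The local north axis is (−sin φ cos λ, −sin φ sin λ, cos φ), giving ΔN = 2.589 + 360.780 + 123.855 = 487.22 m.

ΔN = 487.2 m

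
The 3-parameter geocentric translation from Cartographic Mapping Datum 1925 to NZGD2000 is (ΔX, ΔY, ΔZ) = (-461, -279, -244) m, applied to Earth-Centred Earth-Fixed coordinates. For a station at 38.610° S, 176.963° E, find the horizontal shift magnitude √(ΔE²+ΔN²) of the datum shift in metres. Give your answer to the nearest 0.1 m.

The local east axis at (φ, λ) is (−sin λ, cos λ, 0), so ΔE = −sin(176.963°)·(-461) + cos(176.963°)·(-279) = 303.03 m.
The local north axis is (−sin φ cos λ, −sin φ sin λ, cos φ), giving ΔN = 287.267 − 9.224 − 190.664 = 87.38 m.
Horizontal magnitude = √(ΔE² + ΔN²) = √(303.03² + 87.38²) = 315.38 m.

315.4 m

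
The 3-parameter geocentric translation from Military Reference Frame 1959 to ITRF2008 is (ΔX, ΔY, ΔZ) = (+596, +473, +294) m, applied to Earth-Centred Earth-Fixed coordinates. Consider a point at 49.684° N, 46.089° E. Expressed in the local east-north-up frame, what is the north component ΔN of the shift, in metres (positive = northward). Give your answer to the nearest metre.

The local north axis is (−sin φ cos λ, −sin φ sin λ, cos φ), giving ΔN = -315.174 − 259.824 + 190.219 = -384.78 m.

ΔN = -385 m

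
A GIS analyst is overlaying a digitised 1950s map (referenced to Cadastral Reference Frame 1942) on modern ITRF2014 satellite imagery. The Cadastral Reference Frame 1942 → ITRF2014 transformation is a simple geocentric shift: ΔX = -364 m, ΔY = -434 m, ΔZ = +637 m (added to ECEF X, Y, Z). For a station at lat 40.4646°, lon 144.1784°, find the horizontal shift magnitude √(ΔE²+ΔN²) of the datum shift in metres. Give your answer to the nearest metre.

727 m

At φ = 40.4646°, λ = 144.1784°: sin φ = 0.648978, cos φ = 0.760807, sin λ = 0.585263, cos λ = -0.810843.
ΔE = −sin λ·ΔX + cos λ·ΔY = −(0.585263)·(-364) + (-0.810843)·(-434) = 564.94 m.
ΔN = −sin φ cos λ·ΔX − sin φ sin λ·ΔY + cos φ·ΔZ = −(0.648978)(-0.810843)(-364) − (0.648978)(0.585263)(-434) + (0.760807)(637) = 457.93 m.
Horizontal magnitude = √(ΔE² + ΔN²) = √(564.94² + 457.93²) = 727.23 m.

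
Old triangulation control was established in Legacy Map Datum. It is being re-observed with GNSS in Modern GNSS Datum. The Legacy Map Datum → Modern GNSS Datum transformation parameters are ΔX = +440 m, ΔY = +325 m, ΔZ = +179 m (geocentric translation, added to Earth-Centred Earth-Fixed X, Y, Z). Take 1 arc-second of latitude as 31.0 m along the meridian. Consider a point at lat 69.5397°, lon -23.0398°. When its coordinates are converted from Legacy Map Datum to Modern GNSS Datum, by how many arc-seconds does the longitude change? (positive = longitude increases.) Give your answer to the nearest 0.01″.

Δλ = 43.49″

sin φ = 0.936915, cos φ = 0.349558, sin λ = -0.391370, cos λ = 0.920233.
East component: ΔE = −sin λ·ΔX + cos λ·ΔY = −(-0.391370)(440) + (0.920233)(325) = 471.28 m.
1° of latitude spans 3600 × 31.00 = 111600 m; at latitude φ, 1° of longitude spans that × cos φ = 39010.7 m, so Δλ = 471.28 / 39010.7 × 3600 = 43.491″.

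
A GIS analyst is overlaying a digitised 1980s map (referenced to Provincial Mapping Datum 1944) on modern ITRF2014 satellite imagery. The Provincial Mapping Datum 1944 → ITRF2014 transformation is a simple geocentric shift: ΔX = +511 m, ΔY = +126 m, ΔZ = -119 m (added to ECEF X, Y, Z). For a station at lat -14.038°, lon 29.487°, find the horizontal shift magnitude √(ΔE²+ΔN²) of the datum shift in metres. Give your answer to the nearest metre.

At φ = -14.038°, λ = 29.487°: sin φ = -0.242565, cos φ = 0.970135, sin λ = 0.492226, cos λ = 0.870467.
ΔE = −sin λ·ΔX + cos λ·ΔY = −(0.492226)·(511) + (0.870467)·(126) = -141.85 m.
ΔN = −sin φ cos λ·ΔX − sin φ sin λ·ΔY + cos φ·ΔZ = −(-0.242565)(0.870467)(511) − (-0.242565)(0.492226)(126) + (0.970135)(-119) = 7.49 m.
Horizontal magnitude = √(ΔE² + ΔN²) = √((-141.85)² + 7.49²) = 142.05 m.

142 m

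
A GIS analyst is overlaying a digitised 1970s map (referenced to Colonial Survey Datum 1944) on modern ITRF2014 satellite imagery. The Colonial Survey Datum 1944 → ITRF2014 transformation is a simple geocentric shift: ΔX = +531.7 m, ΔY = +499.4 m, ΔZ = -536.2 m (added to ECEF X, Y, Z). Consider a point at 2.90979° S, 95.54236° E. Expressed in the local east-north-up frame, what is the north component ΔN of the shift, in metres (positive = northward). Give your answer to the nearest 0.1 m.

At φ = -2.90979°, λ = 95.54236°: sin φ = -0.050764, cos φ = 0.998711, sin λ = 0.995325, cos λ = -0.096582.
ΔN = −sin φ cos λ·ΔX − sin φ sin λ·ΔY + cos φ·ΔZ = −(-0.050764)(-0.096582)(531.7) − (-0.050764)(0.995325)(499.4) + (0.998711)(-536.2) = -512.88 m.

ΔN = -512.9 m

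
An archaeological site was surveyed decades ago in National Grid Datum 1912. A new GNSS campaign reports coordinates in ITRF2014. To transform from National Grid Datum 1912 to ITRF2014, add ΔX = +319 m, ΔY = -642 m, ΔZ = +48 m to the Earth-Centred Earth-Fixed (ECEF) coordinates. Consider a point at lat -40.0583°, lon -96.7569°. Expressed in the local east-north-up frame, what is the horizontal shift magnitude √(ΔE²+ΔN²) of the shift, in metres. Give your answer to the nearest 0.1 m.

The local east axis at (φ, λ) is (−sin λ, cos λ, 0), so ΔE = −sin(-96.7569°)·319 + cos(-96.7569°)·(-642) = 392.32 m.
The local north axis is (−sin φ cos λ, −sin φ sin λ, cos φ), giving ΔN = -24.155 + 410.300 + 36.739 = 422.88 m.
Horizontal magnitude = √(ΔE² + ΔN²) = √(392.32² + 422.88²) = 576.84 m.

576.8 m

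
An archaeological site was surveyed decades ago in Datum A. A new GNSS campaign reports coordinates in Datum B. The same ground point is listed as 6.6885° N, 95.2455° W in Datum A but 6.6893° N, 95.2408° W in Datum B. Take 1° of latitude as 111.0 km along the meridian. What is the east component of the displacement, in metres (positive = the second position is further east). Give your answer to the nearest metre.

ΔE = 518 m

Δφ = 6.6893° − 6.6885° = +0.0008°; Δλ = -95.2408° − -95.2455° = +0.0047°.
ΔN = Δφ × 111000 = 88.8 m; ΔE = Δλ × 111000 × cos(6.6885°) = +0.0047 × 111000 × 0.993194 = 518.1 m.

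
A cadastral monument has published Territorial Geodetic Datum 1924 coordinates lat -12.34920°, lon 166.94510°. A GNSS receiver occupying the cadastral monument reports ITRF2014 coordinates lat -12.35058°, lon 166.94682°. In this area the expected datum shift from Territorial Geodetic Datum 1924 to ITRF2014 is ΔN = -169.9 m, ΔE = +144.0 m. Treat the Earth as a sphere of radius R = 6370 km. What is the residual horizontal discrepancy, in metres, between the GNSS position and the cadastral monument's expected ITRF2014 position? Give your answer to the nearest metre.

Observed coordinate differences: Δφ = -0.00138°, Δλ = +0.00172°.
Converting to metres (1° lat = 111177 m, cos φ = 0.976862): observed ΔN = -153.4 m, observed ΔE = 186.8 m.
Subtracting the expected shift leaves a residual of -153.4 − (-169.9) = 16.5 m north and 186.8 − (144.0) = 42.8 m east.
Residual distance = √(16.5² + 42.8²) = 45.9 m.

46 m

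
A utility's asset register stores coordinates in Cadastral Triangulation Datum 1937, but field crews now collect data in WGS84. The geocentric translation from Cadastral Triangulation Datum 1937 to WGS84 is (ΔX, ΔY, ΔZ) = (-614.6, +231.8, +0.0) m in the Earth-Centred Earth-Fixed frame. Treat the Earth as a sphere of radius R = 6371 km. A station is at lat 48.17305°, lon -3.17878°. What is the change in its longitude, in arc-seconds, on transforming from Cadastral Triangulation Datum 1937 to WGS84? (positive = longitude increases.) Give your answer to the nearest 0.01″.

Δλ = 9.58″

sin φ = 0.745162, cos φ = 0.666883, sin λ = -0.055452, cos λ = 0.998461.
East component: ΔE = −sin λ·ΔX + cos λ·ΔY = −(-0.055452)(-614.6) + (0.998461)(231.8) = 197.36 m.
1° of latitude spans πR/180 = 111195 m; at latitude φ, 1° of longitude spans that × cos φ = 74154.0 m, so Δλ = 197.36 / 74154.0 × 3600 = 9.581″.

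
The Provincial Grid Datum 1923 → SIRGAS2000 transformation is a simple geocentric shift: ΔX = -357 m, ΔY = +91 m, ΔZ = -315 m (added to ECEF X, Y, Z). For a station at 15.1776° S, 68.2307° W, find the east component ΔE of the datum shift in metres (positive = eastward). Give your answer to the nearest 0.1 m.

The local east axis at (φ, λ) is (−sin λ, cos λ, 0), so ΔE = −sin(-68.2307°)·(-357) + cos(-68.2307°)·91 = -297.79 m.

ΔE = -297.8 m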